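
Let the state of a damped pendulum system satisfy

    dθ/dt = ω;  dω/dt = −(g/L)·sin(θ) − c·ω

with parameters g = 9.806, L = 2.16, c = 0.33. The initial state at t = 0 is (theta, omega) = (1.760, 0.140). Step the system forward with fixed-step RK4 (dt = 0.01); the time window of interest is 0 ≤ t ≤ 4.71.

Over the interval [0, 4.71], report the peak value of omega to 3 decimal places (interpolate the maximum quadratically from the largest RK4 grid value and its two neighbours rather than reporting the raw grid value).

t=0.000: state=(1.760, 0.140)
step 1 (dt=0.01): k1=(0.140, -4.505), k2=(0.117, -4.497), k3=(0.118, -4.497), k4=(0.095, -4.489); state += dt/6·(k1+2k2+2k3+k4)
t=0.010: state=(1.761, 0.095)
t=0.020: state=(1.762, 0.050)
t=0.030: state=(1.762, 0.006)
continuing one RK4 step at a time; state shown every 20 steps (Δt=0.2):
t=0.200: state=(1.700, -0.734)
t=0.400: state=(1.469, -1.564)
t=0.600: state=(1.080, -2.302)
t=0.800: state=(0.565, -2.794)
t=1.000: state=(-0.008, -2.852)
t=1.200: state=(-0.543, -2.425)
t=1.400: state=(-0.956, -1.666)
t=1.600: state=(-1.202, -0.781)
t=1.800: state=(-1.269, 0.103)
t=2.000: state=(-1.165, 0.924)
t=2.200: state=(-0.907, 1.623)
t=2.400: state=(-0.530, 2.098)
t=2.600: state=(-0.091, 2.231)
t=2.800: state=(0.336, 1.976)
t=3.000: state=(0.679, 1.416)
t=3.200: state=(0.892, 0.697)
t=3.400: state=(0.956, -0.055)
t=3.600: state=(0.873, -0.753)
t=3.800: state=(0.663, -1.320)
t=4.000: state=(0.360, -1.667)
t=4.200: state=(0.016, -1.723)
t=4.400: state=(-0.309, -1.480)
t=4.600: state=(-0.561, -1.009)
t=4.710: state=(-0.655, -0.692)
largest grid value and its neighbours: omega(2.560)=2.23550, omega(2.570)=2.23576, omega(2.580)=2.23502
parabola through these three points peaks at t≈2.568 with omega≈2.23579

max omega = 2.236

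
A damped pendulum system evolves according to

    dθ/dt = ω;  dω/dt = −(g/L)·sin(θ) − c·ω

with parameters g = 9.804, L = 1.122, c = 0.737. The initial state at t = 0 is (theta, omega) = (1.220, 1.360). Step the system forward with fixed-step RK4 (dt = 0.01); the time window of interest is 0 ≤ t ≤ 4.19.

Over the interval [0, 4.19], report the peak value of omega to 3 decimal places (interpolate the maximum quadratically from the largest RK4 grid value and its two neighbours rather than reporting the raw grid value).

t=0.000: state=(1.220, 1.360)
step 1 (dt=0.01): k1=(1.360, -9.208), k2=(1.314, -9.194), k3=(1.314, -9.194), k4=(1.268, -9.179); state += dt/6·(k1+2k2+2k3+k4)
t=0.010: state=(1.233, 1.268)
t=0.020: state=(1.245, 1.176)
t=0.030: state=(1.257, 1.085)
continuing one RK4 step at a time; state shown every 20 steps (Δt=0.2):
t=0.200: state=(1.313, -0.390)
t=0.400: state=(1.083, -1.859)
t=0.600: state=(0.603, -2.816)
t=0.800: state=(0.014, -2.909)
t=1.000: state=(-0.498, -2.094)
t=1.200: state=(-0.791, -0.801)
t=1.400: state=(-0.818, 0.504)
t=1.600: state=(-0.609, 1.514)
t=1.800: state=(-0.249, 1.984)
t=2.000: state=(0.139, 1.788)
t=2.200: state=(0.431, 1.063)
t=2.400: state=(0.550, 0.128)
t=2.600: state=(0.488, -0.715)
t=2.800: state=(0.286, -1.238)
t=3.000: state=(0.023, -1.315)
t=3.200: state=(-0.211, -0.968)
t=3.400: state=(-0.347, -0.370)
t=3.600: state=(-0.357, 0.258)
t=3.800: state=(-0.255, 0.722)
t=4.000: state=(-0.088, 0.902)
t=4.190: state=(0.077, 0.786)
largest grid value and its neighbours: omega(1.830)=1.99704, omega(1.840)=1.99788, omega(1.850)=1.99700
parabola through these three points peaks at t≈1.840 with omega≈1.99788

max omega = 1.998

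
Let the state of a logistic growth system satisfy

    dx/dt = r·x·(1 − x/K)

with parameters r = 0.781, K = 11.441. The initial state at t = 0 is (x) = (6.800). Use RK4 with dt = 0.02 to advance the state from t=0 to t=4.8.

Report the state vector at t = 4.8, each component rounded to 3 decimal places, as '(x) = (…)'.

(x) = (11.260)

t=0.000: state=(6.800)
step 1 (dt=0.02): k1=(2.154), k2=(2.151), k3=(2.151), k4=(2.148); state += dt/6·(k1+2k2+2k3+k4)
t=0.020: state=(6.843)
t=0.040: state=(6.886)
t=0.060: state=(6.929)
continuing one RK4 step at a time; state shown every 10 steps (Δt=0.2):
t=0.200: state=(7.224)
t=0.400: state=(7.630)
t=0.600: state=(8.017)
t=0.800: state=(8.379)
t=1.000: state=(8.717)
t=1.200: state=(9.027)
t=1.400: state=(9.312)
t=1.600: state=(9.569)
t=1.800: state=(9.801)
t=2.000: state=(10.008)
t=2.200: state=(10.193)
t=2.400: state=(10.356)
t=2.600: state=(10.500)
t=2.800: state=(10.627)
t=3.000: state=(10.737)
t=3.200: state=(10.834)
t=3.400: state=(10.917)
t=3.600: state=(10.990)
t=3.800: state=(11.053)
t=4.000: state=(11.108)
t=4.200: state=(11.155)
t=4.400: state=(11.195)
t=4.600: state=(11.230)
t=4.800: state=(11.260)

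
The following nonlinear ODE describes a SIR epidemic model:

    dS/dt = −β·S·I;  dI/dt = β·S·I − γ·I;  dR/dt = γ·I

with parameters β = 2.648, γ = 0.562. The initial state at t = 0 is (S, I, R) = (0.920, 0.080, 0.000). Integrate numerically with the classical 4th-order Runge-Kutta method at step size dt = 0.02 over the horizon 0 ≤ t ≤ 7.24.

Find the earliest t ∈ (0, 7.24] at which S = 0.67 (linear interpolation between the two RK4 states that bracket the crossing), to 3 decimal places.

t = 0.748

t=0.000: state=(0.920, 0.080, 0.000)
step 1 (dt=0.02): k1=(-0.195, 0.150, 0.045), k2=(-0.198, 0.152, 0.046), k3=(-0.198, 0.152, 0.046), k4=(-0.201, 0.155, 0.047); state += dt/6·(k1+2k2+2k3+k4)
t=0.020: state=(0.916, 0.083, 0.001)
t=0.040: state=(0.912, 0.086, 0.002)
t=0.060: state=(0.908, 0.089, 0.003)
continuing one RK4 step at a time; state shown every 25 steps (Δt=0.5):
t=0.500: state=(0.776, 0.188, 0.036)
t=0.740: state=(0.674, 0.260, 0.066)
next step: t=0.760: state=(0.664, 0.267, 0.069) — S has crossed 0.67
linear interpolation between t=0.740 (0.67364) and t=0.760 (0.66430) → t≈0.748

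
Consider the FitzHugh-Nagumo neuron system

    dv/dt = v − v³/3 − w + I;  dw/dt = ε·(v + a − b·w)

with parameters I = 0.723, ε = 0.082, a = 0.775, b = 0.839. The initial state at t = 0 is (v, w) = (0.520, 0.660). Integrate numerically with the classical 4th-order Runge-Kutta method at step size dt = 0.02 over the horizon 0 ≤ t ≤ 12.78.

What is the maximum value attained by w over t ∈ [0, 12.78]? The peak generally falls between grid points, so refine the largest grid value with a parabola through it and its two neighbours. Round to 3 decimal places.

max w = 1.581

t=0.000: state=(0.520, 0.660)
step 1 (dt=0.02): k1=(0.536, 0.061), k2=(0.539, 0.061), k3=(0.539, 0.061), k4=(0.543, 0.062); state += dt/6·(k1+2k2+2k3+k4)
t=0.020: state=(0.531, 0.661)
t=0.040: state=(0.542, 0.662)
t=0.060: state=(0.553, 0.664)
continuing one RK4 step at a time; state shown every 25 steps (Δt=0.5):
t=0.500: state=(0.824, 0.696)
t=1.000: state=(1.155, 0.744)
t=1.500: state=(1.413, 0.802)
t=2.000: state=(1.550, 0.866)
t=2.500: state=(1.596, 0.932)
t=3.000: state=(1.594, 0.996)
t=3.500: state=(1.572, 1.057)
t=4.000: state=(1.540, 1.115)
t=4.500: state=(1.503, 1.170)
t=5.000: state=(1.464, 1.222)
t=5.500: state=(1.423, 1.270)
t=6.000: state=(1.380, 1.315)
t=6.500: state=(1.335, 1.356)
t=7.000: state=(1.288, 1.394)
t=7.500: state=(1.239, 1.429)
t=8.000: state=(1.187, 1.461)
t=8.500: state=(1.130, 1.490)
t=9.000: state=(1.069, 1.515)
t=9.500: state=(1.000, 1.537)
t=10.000: state=(0.921, 1.555)
t=10.500: state=(0.827, 1.568)
t=11.000: state=(0.710, 1.578)
t=11.500: state=(0.556, 1.581)
t=12.000: state=(0.338, 1.577)
t=12.500: state=(0.005, 1.563)
t=12.780: state=(-0.263, 1.548)
largest grid value and its neighbours: w(11.500)=1.58126, w(11.520)=1.58126, w(11.540)=1.58125
parabola through these three points peaks at t≈11.513 with w≈1.58126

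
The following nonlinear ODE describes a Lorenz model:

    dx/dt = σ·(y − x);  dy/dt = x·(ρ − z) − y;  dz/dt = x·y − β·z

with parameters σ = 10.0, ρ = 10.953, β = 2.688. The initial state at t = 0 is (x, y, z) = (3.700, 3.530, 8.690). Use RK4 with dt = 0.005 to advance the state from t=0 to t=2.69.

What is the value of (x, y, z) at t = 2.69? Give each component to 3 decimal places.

(x, y, z) = (5.225, 4.981, 10.449)

t=0.000: state=(3.700, 3.530, 8.690)
step 1 (dt=0.005): k1=(-1.700, 4.843, -10.298), k2=(-1.536, 4.917, -10.199), k3=(-1.539, 4.916, -10.197), k4=(-1.377, 4.989, -10.097); state += dt/6·(k1+2k2+2k3+k4)
t=0.005: state=(3.692, 3.555, 8.639)
t=0.010: state=(3.686, 3.580, 8.589)
t=0.015: state=(3.682, 3.606, 8.540)
continuing one RK4 step at a time; state shown every 20 steps (Δt=0.1):
t=0.100: state=(3.808, 4.152, 7.890)
t=0.200: state=(4.329, 5.002, 7.662)
t=0.300: state=(5.096, 5.918, 8.131)
t=0.400: state=(5.874, 6.549, 9.260)
t=0.500: state=(6.323, 6.498, 10.630)
t=0.600: state=(6.187, 5.761, 11.527)
t=0.700: state=(5.574, 4.846, 11.538)
t=0.800: state=(4.869, 4.241, 10.870)
t=0.900: state=(4.388, 4.070, 9.966)
t=1.000: state=(4.240, 4.257, 9.173)
t=1.100: state=(4.401, 4.693, 8.697)
t=1.200: state=(4.791, 5.257, 8.654)
t=1.300: state=(5.284, 5.774, 9.068)
t=1.400: state=(5.705, 6.023, 9.803)
t=1.500: state=(5.870, 5.869, 10.541)
t=1.600: state=(5.709, 5.407, 10.932)
t=1.700: state=(5.329, 4.907, 10.844)
t=1.800: state=(4.933, 4.591, 10.407)
t=1.900: state=(4.681, 4.529, 9.858)
t=2.000: state=(4.634, 4.690, 9.405)
t=2.100: state=(4.777, 4.996, 9.181)
t=2.200: state=(5.044, 5.343, 9.248)
t=2.300: state=(5.337, 5.604, 9.573)
t=2.400: state=(5.542, 5.669, 10.023)
t=2.500: state=(5.575, 5.513, 10.400)
t=2.600: state=(5.434, 5.229, 10.545)
t=2.690: state=(5.225, 4.981, 10.449)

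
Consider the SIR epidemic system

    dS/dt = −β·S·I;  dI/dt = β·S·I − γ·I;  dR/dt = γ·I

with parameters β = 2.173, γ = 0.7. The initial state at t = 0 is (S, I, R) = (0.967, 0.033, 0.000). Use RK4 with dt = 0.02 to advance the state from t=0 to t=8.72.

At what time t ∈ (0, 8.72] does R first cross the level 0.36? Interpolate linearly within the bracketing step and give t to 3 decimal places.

t = 2.821

t=0.000: state=(0.967, 0.033, 0.000)
step 1 (dt=0.02): k1=(-0.069, 0.046, 0.023), k2=(-0.070, 0.047, 0.023), k3=(-0.070, 0.047, 0.023), k4=(-0.071, 0.047, 0.024); state += dt/6·(k1+2k2+2k3+k4)
t=0.020: state=(0.966, 0.034, 0.000)
t=0.040: state=(0.964, 0.035, 0.001)
t=0.060: state=(0.963, 0.036, 0.001)
continuing one RK4 step at a time; state shown every 25 steps (Δt=0.5):
t=0.500: state=(0.918, 0.065, 0.017)
t=1.000: state=(0.833, 0.119, 0.048)
t=1.500: state=(0.704, 0.194, 0.102)
t=2.000: state=(0.546, 0.270, 0.184)
t=2.500: state=(0.396, 0.316, 0.288)
t=2.820: state=(0.317, 0.324, 0.360)
next step: t=2.840: state=(0.312, 0.324, 0.364) — R has crossed 0.36
linear interpolation between t=2.820 (0.35976) and t=2.840 (0.36429) → t≈2.821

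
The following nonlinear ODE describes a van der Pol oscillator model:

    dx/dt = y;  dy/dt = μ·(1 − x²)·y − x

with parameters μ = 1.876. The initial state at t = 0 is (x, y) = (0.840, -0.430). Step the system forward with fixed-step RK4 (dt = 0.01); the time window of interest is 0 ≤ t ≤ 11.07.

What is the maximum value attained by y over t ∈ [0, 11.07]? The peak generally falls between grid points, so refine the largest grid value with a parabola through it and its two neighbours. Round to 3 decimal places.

max y = 3.667

t=0.000: state=(0.840, -0.430)
step 1 (dt=0.01): k1=(-0.430, -1.077), k2=(-0.435, -1.081), k3=(-0.435, -1.081), k4=(-0.441, -1.085); state += dt/6·(k1+2k2+2k3+k4)
t=0.010: state=(0.836, -0.441)
t=0.020: state=(0.831, -0.452)
t=0.030: state=(0.827, -0.463)
continuing one RK4 step at a time; state shown every 50 steps (Δt=0.5):
t=0.500: state=(0.462, -1.170)
t=1.000: state=(-0.506, -2.869)
t=1.500: state=(-1.786, -1.176)
t=2.000: state=(-1.893, 0.249)
t=2.500: state=(-1.718, 0.414)
t=3.000: state=(-1.485, 0.529)
t=3.500: state=(-1.173, 0.746)
t=4.000: state=(-0.681, 1.332)
t=4.500: state=(0.381, 3.207)
t=5.000: state=(1.873, 1.323)
t=5.500: state=(1.986, -0.251)
t=6.000: state=(1.820, -0.384)
t=6.500: state=(1.607, -0.470)
t=7.000: state=(1.340, -0.618)
t=7.500: state=(0.958, -0.962)
t=8.000: state=(0.259, -2.061)
t=8.500: state=(-1.281, -3.406)
t=9.000: state=(-2.018, -0.063)
t=9.500: state=(-1.909, 0.341)
t=10.000: state=(-1.717, 0.424)
t=10.500: state=(-1.480, 0.533)
t=11.000: state=(-1.166, 0.752)
t=11.070: state=(-1.112, 0.802)
largest grid value and its neighbours: y(4.650)=3.66558, y(4.660)=3.66650, y(4.670)=3.66230
parabola through these three points peaks at t≈4.657 with y≈3.66676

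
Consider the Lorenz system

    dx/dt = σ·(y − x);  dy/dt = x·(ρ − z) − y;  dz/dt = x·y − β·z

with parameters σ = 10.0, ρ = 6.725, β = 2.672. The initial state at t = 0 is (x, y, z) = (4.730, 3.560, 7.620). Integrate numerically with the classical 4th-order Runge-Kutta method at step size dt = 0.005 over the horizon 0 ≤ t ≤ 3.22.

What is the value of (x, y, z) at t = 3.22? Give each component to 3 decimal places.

t=0.000: state=(4.730, 3.560, 7.620)
step 1 (dt=0.005): k1=(-11.700, -7.793, -3.522), k2=(-11.602, -7.706, -3.694), k3=(-11.603, -7.705, -3.691), k4=(-11.505, -7.617, -3.859); state += dt/6·(k1+2k2+2k3+k4)
t=0.005: state=(4.672, 3.521, 7.602)
t=0.010: state=(4.615, 3.484, 7.581)
t=0.015: state=(4.559, 3.447, 7.560)
continuing one RK4 step at a time; state shown every 40 steps (Δt=0.2):
t=0.200: state=(3.149, 2.717, 6.216)
t=0.400: state=(2.822, 2.878, 4.873)
t=0.600: state=(3.229, 3.551, 4.354)
t=0.800: state=(3.973, 4.350, 4.805)
t=1.000: state=(4.514, 4.629, 5.872)
t=1.200: state=(4.375, 4.154, 6.514)
t=1.400: state=(3.855, 3.612, 6.253)
t=1.600: state=(3.539, 3.476, 5.646)
t=1.800: state=(3.587, 3.685, 5.266)
t=2.000: state=(3.856, 4.006, 5.316)
t=2.200: state=(4.100, 4.175, 5.670)
t=2.400: state=(4.124, 4.077, 5.975)
t=2.600: state=(3.962, 3.866, 5.983)
t=2.800: state=(3.805, 3.754, 5.779)
t=3.000: state=(3.775, 3.794, 5.590)
t=3.200: state=(3.858, 3.913, 5.555)
t=3.220: state=(3.869, 3.925, 5.561)

(x, y, z) = (3.869, 3.925, 5.561)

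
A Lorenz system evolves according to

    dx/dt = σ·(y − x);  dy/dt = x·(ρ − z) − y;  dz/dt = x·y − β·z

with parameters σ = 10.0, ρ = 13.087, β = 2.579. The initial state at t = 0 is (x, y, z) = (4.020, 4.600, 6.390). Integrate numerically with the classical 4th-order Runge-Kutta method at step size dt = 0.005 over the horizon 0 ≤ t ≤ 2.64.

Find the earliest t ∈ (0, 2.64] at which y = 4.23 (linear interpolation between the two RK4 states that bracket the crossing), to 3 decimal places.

t=0.000: state=(4.020, 4.600, 6.390)
step 1 (dt=0.005): k1=(5.800, 22.322, 2.012), k2=(6.213, 22.343, 2.291), k3=(6.203, 22.347, 2.294), k4=(6.607, 22.371, 2.578); state += dt/6·(k1+2k2+2k3+k4)
t=0.005: state=(4.051, 4.712, 6.401)
t=0.010: state=(4.086, 4.824, 6.416)
t=0.015: state=(4.125, 4.936, 6.433)
continuing one RK4 step at a time; state shown every 20 steps (Δt=0.1):
t=0.100: state=(5.228, 6.907, 7.286)
t=0.200: state=(7.074, 8.888, 10.030)
t=0.300: state=(8.333, 8.767, 14.026)
t=0.400: state=(7.702, 6.116, 16.257)
t=0.465: state=(6.453, 4.338, 15.948)
next step: t=0.470: state=(6.347, 4.226, 15.880) — y has crossed 4.23
linear interpolation between t=0.465 (4.33788) and t=0.470 (4.22600) → t≈0.470

t = 0.470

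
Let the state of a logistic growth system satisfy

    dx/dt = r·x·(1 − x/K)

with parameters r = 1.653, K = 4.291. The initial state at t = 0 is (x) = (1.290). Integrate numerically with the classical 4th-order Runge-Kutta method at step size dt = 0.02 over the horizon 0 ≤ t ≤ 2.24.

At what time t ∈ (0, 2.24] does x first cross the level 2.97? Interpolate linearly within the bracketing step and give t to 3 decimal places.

t=0.000: state=(1.290)
step 1 (dt=0.02): k1=(1.491), k2=(1.501), k3=(1.501), k4=(1.511); state += dt/6·(k1+2k2+2k3+k4)
t=0.020: state=(1.320)
t=0.040: state=(1.350)
t=0.060: state=(1.381)
continuing one RK4 step at a time; state shown every 5 steps (Δt=0.1):
t=0.100: state=(1.444)
t=0.200: state=(1.606)
t=0.300: state=(1.775)
t=0.400: state=(1.950)
t=0.500: state=(2.126)
t=0.600: state=(2.303)
t=0.700: state=(2.478)
t=0.800: state=(2.649)
t=0.900: state=(2.813)
t=1.000: state=(2.969)
next step: t=1.020: state=(2.999) — x has crossed 2.97
linear interpolation between t=1.000 (2.96865) and t=1.020 (2.99870) → t≈1.001

t = 1.001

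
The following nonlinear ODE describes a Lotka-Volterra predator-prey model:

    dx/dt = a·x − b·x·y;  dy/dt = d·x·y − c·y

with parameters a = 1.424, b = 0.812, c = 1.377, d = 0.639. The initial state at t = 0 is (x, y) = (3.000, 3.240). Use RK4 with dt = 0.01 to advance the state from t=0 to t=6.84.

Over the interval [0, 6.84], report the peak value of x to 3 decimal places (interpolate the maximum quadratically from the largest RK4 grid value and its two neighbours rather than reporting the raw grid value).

max x = 4.293

t=0.000: state=(3.000, 3.240)
step 1 (dt=0.01): k1=(-3.621, 1.750), k2=(-3.620, 1.717), k3=(-3.620, 1.717), k4=(-3.618, 1.684); state += dt/6·(k1+2k2+2k3+k4)
t=0.010: state=(2.964, 3.257)
t=0.020: state=(2.928, 3.274)
t=0.030: state=(2.892, 3.289)
continuing one RK4 step at a time; state shown every 25 steps (Δt=0.25):
t=0.250: state=(2.154, 3.458)
t=0.500: state=(1.543, 3.281)
t=0.750: state=(1.176, 2.882)
t=1.000: state=(0.980, 2.422)
t=1.250: state=(0.895, 1.991)
t=1.500: state=(0.886, 1.626)
t=1.750: state=(0.938, 1.332)
t=2.000: state=(1.047, 1.105)
t=2.250: state=(1.215, 0.938)
t=2.500: state=(1.453, 0.822)
t=2.750: state=(1.769, 0.752)
t=3.000: state=(2.174, 0.730)
t=3.250: state=(2.671, 0.761)
t=3.500: state=(3.238, 0.864)
t=3.750: state=(3.806, 1.076)
t=4.000: state=(4.217, 1.452)
t=4.250: state=(4.240, 2.036)
t=4.500: state=(3.727, 2.746)
t=4.750: state=(2.865, 3.301)
t=5.000: state=(2.045, 3.454)
t=5.250: state=(1.474, 3.231)
t=5.500: state=(1.137, 2.814)
t=5.750: state=(0.961, 2.354)
t=6.000: state=(0.889, 1.932)
t=6.250: state=(0.890, 1.577)
t=6.500: state=(0.950, 1.294)
t=6.750: state=(1.068, 1.077)
t=6.840: state=(1.125, 1.013)
largest grid value and its neighbours: x(4.130)=4.29264, x(4.140)=4.29304, x(4.150)=4.29261
parabola through these three points peaks at t≈4.140 with x≈4.29304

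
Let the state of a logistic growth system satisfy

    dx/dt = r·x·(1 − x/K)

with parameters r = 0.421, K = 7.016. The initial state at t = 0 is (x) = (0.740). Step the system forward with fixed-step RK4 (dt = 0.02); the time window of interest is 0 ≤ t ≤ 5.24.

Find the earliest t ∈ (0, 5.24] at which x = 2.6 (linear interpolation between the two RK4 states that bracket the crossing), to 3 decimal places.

t=0.000: state=(0.740)
step 1 (dt=0.02): k1=(0.279), k2=(0.280), k3=(0.280), k4=(0.281); state += dt/6·(k1+2k2+2k3+k4)
t=0.020: state=(0.746)
t=0.040: state=(0.751)
t=0.060: state=(0.757)
continuing one RK4 step at a time; state shown every 10 steps (Δt=0.2):
t=0.200: state=(0.798)
t=0.400: state=(0.859)
t=0.600: state=(0.925)
t=0.800: state=(0.994)
t=1.000: state=(1.068)
t=1.200: state=(1.147)
t=1.400: state=(1.230)
t=1.600: state=(1.318)
t=1.800: state=(1.410)
t=2.000: state=(1.508)
t=2.200: state=(1.610)
t=2.400: state=(1.716)
t=2.600: state=(1.828)
t=2.800: state=(1.944)
t=3.000: state=(2.064)
t=3.200: state=(2.189)
t=3.400: state=(2.318)
t=3.600: state=(2.450)
t=3.800: state=(2.586)
next step: t=3.820: state=(2.600) — x has crossed 2.6
linear interpolation between t=3.800 (2.58641) and t=3.820 (2.60017) → t≈3.820

t = 3.820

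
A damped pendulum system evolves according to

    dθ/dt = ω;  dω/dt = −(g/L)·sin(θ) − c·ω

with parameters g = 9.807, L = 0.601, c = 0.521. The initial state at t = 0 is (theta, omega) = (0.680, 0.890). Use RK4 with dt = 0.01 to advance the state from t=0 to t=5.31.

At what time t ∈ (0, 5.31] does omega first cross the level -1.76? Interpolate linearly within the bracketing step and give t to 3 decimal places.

t=0.000: state=(0.680, 0.890)
step 1 (dt=0.01): k1=(0.890, -10.724), k2=(0.836, -10.753), k3=(0.836, -10.749), k4=(0.783, -10.774); state += dt/6·(k1+2k2+2k3+k4)
t=0.010: state=(0.688, 0.782)
t=0.020: state=(0.696, 0.675)
t=0.030: state=(0.702, 0.566)
continuing one RK4 step at a time; state shown every 20 steps (Δt=0.2):
t=0.200: state=(0.645, -1.188)
t=0.260: state=(0.558, -1.698)
next step: t=0.270: state=(0.541, -1.774) — omega has crossed -1.76
linear interpolation between t=0.260 (-1.69820) and t=0.270 (-1.77437) → t≈0.268

t = 0.268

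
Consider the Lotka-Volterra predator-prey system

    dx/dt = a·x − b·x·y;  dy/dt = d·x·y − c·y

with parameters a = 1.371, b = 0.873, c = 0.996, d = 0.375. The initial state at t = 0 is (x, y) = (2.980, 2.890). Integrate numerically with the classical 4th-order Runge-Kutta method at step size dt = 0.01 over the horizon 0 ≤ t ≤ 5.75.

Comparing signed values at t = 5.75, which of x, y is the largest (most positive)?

t=0.000: state=(2.980, 2.890)
step 1 (dt=0.01): k1=(-3.433, 0.351), k2=(-3.418, 0.333), k3=(-3.417, 0.333), k4=(-3.402, 0.314); state += dt/6·(k1+2k2+2k3+k4)
t=0.010: state=(2.946, 2.893)
t=0.020: state=(2.912, 2.896)
t=0.030: state=(2.878, 2.899)
continuing one RK4 step at a time; state shown every 20 steps (Δt=0.2):
t=0.200: state=(2.362, 2.891)
t=0.400: state=(1.892, 2.776)
t=0.600: state=(1.557, 2.586)
t=0.800: state=(1.330, 2.360)
t=1.000: state=(1.183, 2.124)
t=1.200: state=(1.096, 1.895)
t=1.400: state=(1.055, 1.683)
t=1.600: state=(1.052, 1.492)
t=1.800: state=(1.083, 1.324)
t=2.000: state=(1.145, 1.179)
t=2.200: state=(1.240, 1.056)
t=2.400: state=(1.369, 0.954)
t=2.600: state=(1.535, 0.872)
t=2.800: state=(1.745, 0.808)
t=3.000: state=(2.002, 0.761)
t=3.200: state=(2.312, 0.733)
t=3.400: state=(2.679, 0.724)
t=3.600: state=(3.104, 0.737)
t=3.800: state=(3.579, 0.775)
t=4.000: state=(4.089, 0.847)
t=4.200: state=(4.597, 0.961)
t=4.400: state=(5.042, 1.131)
t=4.600: state=(5.337, 1.370)
t=4.800: state=(5.385, 1.681)
t=5.000: state=(5.119, 2.046)
t=5.200: state=(4.560, 2.414)
t=5.400: state=(3.829, 2.711)
t=5.600: state=(3.085, 2.878)
t=5.750: state=(2.593, 2.906)
compare at T: x=2.593, y=2.906

largest component: y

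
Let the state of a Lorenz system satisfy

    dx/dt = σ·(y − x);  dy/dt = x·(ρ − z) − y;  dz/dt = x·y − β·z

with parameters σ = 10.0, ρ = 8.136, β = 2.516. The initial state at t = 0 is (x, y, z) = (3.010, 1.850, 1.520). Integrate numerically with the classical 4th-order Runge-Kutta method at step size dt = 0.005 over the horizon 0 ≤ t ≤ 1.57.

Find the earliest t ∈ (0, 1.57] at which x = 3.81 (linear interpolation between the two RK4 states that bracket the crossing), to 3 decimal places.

t=0.000: state=(3.010, 1.850, 1.520)
step 1 (dt=0.005): k1=(-11.600, 18.064, 1.744), k2=(-10.858, 17.814, 1.814), k3=(-10.883, 17.826, 1.815), k4=(-10.165, 17.588, 1.884); state += dt/6·(k1+2k2+2k3+k4)
t=0.005: state=(2.956, 1.939, 1.529)
t=0.010: state=(2.908, 2.026, 1.539)
t=0.015: state=(2.867, 2.111, 1.549)
continuing one RK4 step at a time; state shown every 20 steps (Δt=0.1):
t=0.100: state=(2.862, 3.399, 1.844)
t=0.200: state=(3.753, 4.913, 2.654)
next step: t=0.205: state=(3.811, 4.992, 2.714) — x has crossed 3.81
linear interpolation between t=0.200 (3.75263) and t=0.205 (3.81117) → t≈0.205

t = 0.205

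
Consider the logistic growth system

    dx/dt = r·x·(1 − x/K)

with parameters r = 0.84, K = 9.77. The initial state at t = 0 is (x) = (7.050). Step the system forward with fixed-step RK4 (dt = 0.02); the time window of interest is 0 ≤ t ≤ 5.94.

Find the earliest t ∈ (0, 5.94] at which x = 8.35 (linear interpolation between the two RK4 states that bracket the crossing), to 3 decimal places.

t = 0.975

t=0.000: state=(7.050)
step 1 (dt=0.02): k1=(1.649), k2=(1.643), k3=(1.643), k4=(1.636); state += dt/6·(k1+2k2+2k3+k4)
t=0.020: state=(7.083)
t=0.040: state=(7.115)
t=0.060: state=(7.148)
continuing one RK4 step at a time; state shown every 10 steps (Δt=0.2):
t=0.200: state=(7.367)
t=0.400: state=(7.658)
t=0.600: state=(7.923)
t=0.800: state=(8.162)
t=0.960: state=(8.334)
next step: t=0.980: state=(8.355) — x has crossed 8.35
linear interpolation between t=0.960 (8.33438) and t=0.980 (8.35484) → t≈0.975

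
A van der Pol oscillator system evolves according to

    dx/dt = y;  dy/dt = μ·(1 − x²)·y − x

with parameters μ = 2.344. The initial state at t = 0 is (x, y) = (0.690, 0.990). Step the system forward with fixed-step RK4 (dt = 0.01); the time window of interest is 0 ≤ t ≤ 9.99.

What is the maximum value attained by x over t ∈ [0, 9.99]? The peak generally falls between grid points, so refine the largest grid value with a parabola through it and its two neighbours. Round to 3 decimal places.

max x = 2.022

t=0.000: state=(0.690, 0.990)
step 1 (dt=0.01): k1=(0.990, 0.526), k2=(0.993, 0.508), k3=(0.993, 0.508), k4=(0.995, 0.490); state += dt/6·(k1+2k2+2k3+k4)
t=0.010: state=(0.700, 0.995)
t=0.020: state=(0.710, 1.000)
t=0.030: state=(0.720, 1.004)
continuing one RK4 step at a time; state shown every 50 steps (Δt=0.5):
t=0.500: state=(1.154, 0.666)
t=1.000: state=(1.281, -0.103)
t=1.500: state=(1.114, -0.540)
t=2.000: state=(0.715, -1.150)
t=2.500: state=(-0.297, -3.366)
t=3.000: state=(-1.907, -1.135)
t=3.500: state=(-1.967, 0.243)
t=4.000: state=(-1.823, 0.317)
t=4.500: state=(-1.651, 0.374)
t=5.000: state=(-1.443, 0.468)
t=5.500: state=(-1.167, 0.665)
t=6.000: state=(-0.719, 1.247)
t=6.500: state=(0.375, 3.616)
t=7.000: state=(1.950, 0.906)
t=7.500: state=(1.973, -0.250)
t=8.000: state=(1.828, -0.316)
t=8.500: state=(1.657, -0.371)
t=9.000: state=(1.451, -0.464)
t=9.500: state=(1.178, -0.655)
t=9.990: state=(0.752, -1.192)
largest grid value and its neighbours: x(7.190)=2.02158, x(7.200)=2.02177, x(7.210)=2.02175
parabola through these three points peaks at t≈7.204 with x≈2.02178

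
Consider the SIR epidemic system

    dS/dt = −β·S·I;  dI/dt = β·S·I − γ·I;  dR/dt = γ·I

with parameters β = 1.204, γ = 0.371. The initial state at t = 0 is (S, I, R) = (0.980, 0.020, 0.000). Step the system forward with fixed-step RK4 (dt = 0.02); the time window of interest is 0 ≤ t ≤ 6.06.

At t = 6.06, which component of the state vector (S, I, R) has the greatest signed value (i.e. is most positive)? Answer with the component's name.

t=0.000: state=(0.980, 0.020, 0.000)
step 1 (dt=0.02): k1=(-0.024, 0.016, 0.007), k2=(-0.024, 0.016, 0.007), k3=(-0.024, 0.016, 0.007), k4=(-0.024, 0.016, 0.008); state += dt/6·(k1+2k2+2k3+k4)
t=0.020: state=(0.980, 0.020, 0.000)
t=0.040: state=(0.979, 0.021, 0.000)
t=0.060: state=(0.979, 0.021, 0.000)
continuing one RK4 step at a time; state shown every 10 steps (Δt=0.2):
t=0.200: state=(0.975, 0.023, 0.002)
t=0.400: state=(0.969, 0.028, 0.004)
t=0.600: state=(0.962, 0.032, 0.006)
t=0.800: state=(0.954, 0.038, 0.008)
t=1.000: state=(0.945, 0.044, 0.011)
t=1.200: state=(0.934, 0.051, 0.015)
t=1.400: state=(0.921, 0.060, 0.019)
t=1.600: state=(0.907, 0.069, 0.024)
t=1.800: state=(0.891, 0.079, 0.029)
t=2.000: state=(0.873, 0.091, 0.036)
t=2.200: state=(0.853, 0.104, 0.043)
t=2.400: state=(0.830, 0.119, 0.051)
t=2.600: state=(0.805, 0.134, 0.060)
t=2.800: state=(0.778, 0.151, 0.071)
t=3.000: state=(0.749, 0.168, 0.083)
t=3.200: state=(0.718, 0.186, 0.096)
t=3.400: state=(0.685, 0.205, 0.111)
t=3.600: state=(0.650, 0.223, 0.126)
t=3.800: state=(0.615, 0.241, 0.144)
t=4.000: state=(0.579, 0.259, 0.162)
t=4.200: state=(0.543, 0.275, 0.182)
t=4.400: state=(0.507, 0.290, 0.203)
t=4.600: state=(0.472, 0.303, 0.225)
t=4.800: state=(0.438, 0.314, 0.248)
t=5.000: state=(0.406, 0.322, 0.272)
t=5.200: state=(0.375, 0.329, 0.296)
t=5.400: state=(0.347, 0.333, 0.320)
t=5.600: state=(0.320, 0.335, 0.345)
t=5.800: state=(0.295, 0.335, 0.370)
t=6.000: state=(0.272, 0.333, 0.395)
t=6.060: state=(0.266, 0.332, 0.402)
compare at T: S=0.266, I=0.332, R=0.402

largest component: R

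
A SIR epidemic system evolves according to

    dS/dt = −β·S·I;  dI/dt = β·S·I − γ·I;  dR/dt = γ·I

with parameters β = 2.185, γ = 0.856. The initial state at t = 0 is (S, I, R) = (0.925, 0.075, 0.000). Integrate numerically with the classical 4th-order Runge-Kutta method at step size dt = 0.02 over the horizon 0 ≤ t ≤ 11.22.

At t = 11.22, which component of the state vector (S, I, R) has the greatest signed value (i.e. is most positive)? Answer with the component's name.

largest component: R

t=0.000: state=(0.925, 0.075, 0.000)
step 1 (dt=0.02): k1=(-0.152, 0.087, 0.064), k2=(-0.153, 0.088, 0.065), k3=(-0.153, 0.088, 0.065), k4=(-0.155, 0.089, 0.066); state += dt/6·(k1+2k2+2k3+k4)
t=0.020: state=(0.922, 0.077, 0.001)
t=0.040: state=(0.919, 0.079, 0.003)
t=0.060: state=(0.916, 0.080, 0.004)
continuing one RK4 step at a time; state shown every 25 steps (Δt=0.5):
t=0.500: state=(0.829, 0.128, 0.043)
t=1.000: state=(0.696, 0.192, 0.111)
t=1.500: state=(0.547, 0.247, 0.206)
t=2.000: state=(0.410, 0.271, 0.318)
t=2.500: state=(0.306, 0.261, 0.433)
t=3.000: state=(0.234, 0.228, 0.538)
t=3.500: state=(0.187, 0.186, 0.627)
t=4.000: state=(0.156, 0.146, 0.698)
t=4.500: state=(0.135, 0.112, 0.753)
t=5.000: state=(0.122, 0.084, 0.795)
t=5.500: state=(0.112, 0.062, 0.826)
t=6.000: state=(0.106, 0.046, 0.848)
t=6.500: state=(0.102, 0.033, 0.865)
t=7.000: state=(0.099, 0.024, 0.877)
t=7.500: state=(0.096, 0.018, 0.886)
t=8.000: state=(0.095, 0.013, 0.893)
t=8.500: state=(0.094, 0.009, 0.897)
t=9.000: state=(0.093, 0.007, 0.901)
t=9.500: state=(0.092, 0.005, 0.903)
t=10.000: state=(0.092, 0.003, 0.905)
t=10.500: state=(0.092, 0.002, 0.906)
t=11.000: state=(0.091, 0.002, 0.907)
t=11.220: state=(0.091, 0.002, 0.907)
compare at T: S=0.091, I=0.002, R=0.907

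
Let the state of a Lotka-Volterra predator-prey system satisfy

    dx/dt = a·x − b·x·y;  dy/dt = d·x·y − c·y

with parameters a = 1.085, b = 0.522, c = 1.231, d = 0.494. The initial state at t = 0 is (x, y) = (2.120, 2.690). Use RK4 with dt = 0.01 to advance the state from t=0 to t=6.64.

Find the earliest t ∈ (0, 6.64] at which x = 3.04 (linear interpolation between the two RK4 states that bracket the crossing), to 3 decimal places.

t = 3.166

t=0.000: state=(2.120, 2.690)
step 1 (dt=0.01): k1=(-0.677, -0.494), k2=(-0.673, -0.498), k3=(-0.673, -0.498), k4=(-0.669, -0.502); state += dt/6·(k1+2k2+2k3+k4)
t=0.010: state=(2.113, 2.685)
t=0.020: state=(2.107, 2.680)
t=0.030: state=(2.100, 2.675)
continuing one RK4 step at a time; state shown every 25 steps (Δt=0.25):
t=0.250: state=(1.975, 2.545)
t=0.500: state=(1.879, 2.372)
t=0.750: state=(1.830, 2.192)
t=1.000: state=(1.824, 2.018)
t=1.250: state=(1.858, 1.862)
t=1.500: state=(1.928, 1.728)
t=1.750: state=(2.033, 1.622)
t=2.000: state=(2.170, 1.545)
t=2.250: state=(2.334, 1.499)
t=2.500: state=(2.520, 1.487)
t=2.750: state=(2.719, 1.511)
t=3.000: state=(2.918, 1.573)
t=3.160: state=(3.036, 1.634)
next step: t=3.170: state=(3.043, 1.639) — x has crossed 3.04
linear interpolation between t=3.160 (3.03595) and t=3.170 (3.04296) → t≈3.166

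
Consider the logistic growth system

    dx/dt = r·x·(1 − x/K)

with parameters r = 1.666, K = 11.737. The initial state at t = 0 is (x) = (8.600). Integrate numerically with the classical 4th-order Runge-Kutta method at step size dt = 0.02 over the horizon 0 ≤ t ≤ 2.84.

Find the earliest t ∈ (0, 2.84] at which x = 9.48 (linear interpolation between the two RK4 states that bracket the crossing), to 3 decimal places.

t = 0.256

t=0.000: state=(8.600)
step 1 (dt=0.02): k1=(3.829), k2=(3.799), k3=(3.800), k4=(3.770); state += dt/6·(k1+2k2+2k3+k4)
t=0.020: state=(8.676)
t=0.040: state=(8.751)
t=0.060: state=(8.824)
continuing one RK4 step at a time; state shown every 5 steps (Δt=0.1):
t=0.100: state=(8.968)
t=0.200: state=(9.305)
t=0.240: state=(9.431)
next step: t=0.260: state=(9.492) — x has crossed 9.48
linear interpolation between t=0.240 (9.43072) and t=0.260 (9.49184) → t≈0.256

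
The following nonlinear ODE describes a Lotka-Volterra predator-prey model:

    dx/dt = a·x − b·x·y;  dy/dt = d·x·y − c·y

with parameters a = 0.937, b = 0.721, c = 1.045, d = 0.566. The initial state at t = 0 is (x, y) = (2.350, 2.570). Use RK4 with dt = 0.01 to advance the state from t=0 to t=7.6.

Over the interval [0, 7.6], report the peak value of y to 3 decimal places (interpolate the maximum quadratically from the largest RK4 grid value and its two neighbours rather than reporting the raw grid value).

max y = 2.661

t=0.000: state=(2.350, 2.570)
step 1 (dt=0.01): k1=(-2.153, 0.733), k2=(-2.149, 0.718), k3=(-2.149, 0.718), k4=(-2.145, 0.703); state += dt/6·(k1+2k2+2k3+k4)
t=0.010: state=(2.329, 2.577)
t=0.020: state=(2.307, 2.584)
t=0.030: state=(2.286, 2.591)
continuing one RK4 step at a time; state shown every 25 steps (Δt=0.25):
t=0.250: state=(1.849, 2.661)
t=0.500: state=(1.453, 2.585)
t=0.750: state=(1.171, 2.394)
t=1.000: state=(0.983, 2.145)
t=1.250: state=(0.864, 1.881)
t=1.500: state=(0.797, 1.628)
t=1.750: state=(0.767, 1.400)
t=2.000: state=(0.767, 1.201)
t=2.250: state=(0.793, 1.033)
t=2.500: state=(0.843, 0.893)
t=2.750: state=(0.917, 0.778)
t=3.000: state=(1.016, 0.687)
t=3.250: state=(1.142, 0.616)
t=3.500: state=(1.298, 0.564)
t=3.750: state=(1.487, 0.528)
t=4.000: state=(1.712, 0.510)
t=4.250: state=(1.975, 0.510)
t=4.500: state=(2.274, 0.530)
t=4.750: state=(2.602, 0.576)
t=5.000: state=(2.945, 0.657)
t=5.250: state=(3.272, 0.785)
t=5.500: state=(3.531, 0.980)
t=5.750: state=(3.653, 1.257)
t=6.000: state=(3.567, 1.618)
t=6.250: state=(3.248, 2.023)
t=6.500: state=(2.755, 2.386)
t=6.750: state=(2.214, 2.611)
t=7.000: state=(1.736, 2.656)
t=7.250: state=(1.371, 2.544)
t=7.500: state=(1.115, 2.333)
t=7.600: state=(1.039, 2.234)
largest grid value and its neighbours: y(0.240)=2.66082, y(0.250)=2.66100, y(0.260)=2.66090
parabola through these three points peaks at t≈0.251 with y≈2.66100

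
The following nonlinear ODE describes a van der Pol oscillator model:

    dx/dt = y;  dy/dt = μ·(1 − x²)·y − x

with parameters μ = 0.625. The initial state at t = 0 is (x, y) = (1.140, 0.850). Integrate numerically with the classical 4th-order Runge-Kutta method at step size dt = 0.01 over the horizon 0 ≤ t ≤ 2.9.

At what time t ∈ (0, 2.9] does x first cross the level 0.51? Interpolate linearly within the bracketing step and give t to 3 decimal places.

t = 1.820

t=0.000: state=(1.140, 0.850)
step 1 (dt=0.01): k1=(0.850, -1.299), k2=(0.844, -1.307), k3=(0.843, -1.307), k4=(0.837, -1.315); state += dt/6·(k1+2k2+2k3+k4)
t=0.010: state=(1.148, 0.837)
t=0.020: state=(1.157, 0.824)
t=0.030: state=(1.165, 0.810)
continuing one RK4 step at a time; state shown every 10 steps (Δt=0.1):
t=0.100: state=(1.218, 0.713)
t=0.200: state=(1.282, 0.565)
t=0.300: state=(1.331, 0.413)
t=0.400: state=(1.365, 0.261)
t=0.500: state=(1.383, 0.113)
t=0.600: state=(1.388, -0.028)
t=0.700: state=(1.378, -0.161)
t=0.800: state=(1.356, -0.286)
t=0.900: state=(1.321, -0.403)
t=1.000: state=(1.275, -0.513)
t=1.100: state=(1.219, -0.618)
t=1.200: state=(1.152, -0.720)
t=1.300: state=(1.075, -0.820)
t=1.400: state=(0.988, -0.919)
t=1.500: state=(0.891, -1.020)
t=1.600: state=(0.784, -1.124)
t=1.700: state=(0.666, -1.232)
t=1.800: state=(0.537, -1.343)
t=1.820: state=(0.510, -1.366)
next step: t=1.830: state=(0.496, -1.377) — x has crossed 0.51
linear interpolation between t=1.820 (0.51008) and t=1.830 (0.49636) → t≈1.820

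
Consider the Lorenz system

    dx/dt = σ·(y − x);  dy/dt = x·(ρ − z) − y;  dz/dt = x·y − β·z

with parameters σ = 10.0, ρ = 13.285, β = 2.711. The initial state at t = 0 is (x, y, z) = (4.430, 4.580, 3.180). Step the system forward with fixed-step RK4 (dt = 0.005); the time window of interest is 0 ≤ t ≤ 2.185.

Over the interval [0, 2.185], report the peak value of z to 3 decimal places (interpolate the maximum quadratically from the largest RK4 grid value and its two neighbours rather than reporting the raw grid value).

max z = 18.749

t=0.000: state=(4.430, 4.580, 3.180)
step 1 (dt=0.005): k1=(1.500, 40.185, 11.668), k2=(2.467, 39.993, 12.052), k3=(2.438, 40.014, 12.059), k4=(3.379, 39.840, 12.450); state += dt/6·(k1+2k2+2k3+k4)
t=0.005: state=(4.442, 4.780, 3.240)
t=0.010: state=(4.464, 4.979, 3.305)
t=0.015: state=(4.494, 5.176, 3.373)
continuing one RK4 step at a time; state shown every 20 steps (Δt=0.1):
t=0.100: state=(5.970, 8.500, 5.399)
t=0.200: state=(8.777, 11.376, 10.840)
t=0.300: state=(9.951, 9.220, 17.378)
t=0.400: state=(7.506, 3.984, 18.345)
t=0.500: state=(4.214, 1.543, 15.265)
t=0.600: state=(2.367, 1.267, 12.000)
t=0.700: state=(1.792, 1.641, 9.399)
t=0.800: state=(1.934, 2.338, 7.483)
t=0.900: state=(2.584, 3.492, 6.277)
t=1.000: state=(3.794, 5.330, 6.019)
t=1.100: state=(5.662, 7.820, 7.351)
t=1.200: state=(7.837, 9.769, 11.001)
t=1.300: state=(8.865, 8.711, 15.521)
t=1.400: state=(7.514, 5.261, 16.938)
t=1.500: state=(5.150, 3.001, 15.099)
t=1.600: state=(3.538, 2.487, 12.490)
t=1.700: state=(2.974, 2.840, 10.250)
t=1.800: state=(3.178, 3.693, 8.678)
t=1.900: state=(3.974, 5.045, 7.980)
t=2.000: state=(5.291, 6.819, 8.512)
t=2.100: state=(6.870, 8.363, 10.634)
t=2.185: state=(7.833, 8.467, 13.268)
largest grid value and its neighbours: z(0.355)=18.73207, z(0.360)=18.74735, z(0.365)=18.74634
parabola through these three points peaks at t≈0.362 with z≈18.74891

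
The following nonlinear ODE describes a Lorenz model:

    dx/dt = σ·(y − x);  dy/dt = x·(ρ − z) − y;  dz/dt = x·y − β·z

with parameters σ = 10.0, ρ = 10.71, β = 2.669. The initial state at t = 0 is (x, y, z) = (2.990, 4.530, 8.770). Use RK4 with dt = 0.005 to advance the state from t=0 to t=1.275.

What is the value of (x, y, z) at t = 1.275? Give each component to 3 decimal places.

t=0.000: state=(2.990, 4.530, 8.770)
step 1 (dt=0.005): k1=(15.400, 1.271, -9.862), k2=(15.047, 1.417, -9.613), k3=(15.059, 1.413, -9.617), k4=(14.718, 1.557, -9.371); state += dt/6·(k1+2k2+2k3+k4)
t=0.005: state=(3.065, 4.537, 8.722)
t=0.010: state=(3.137, 4.546, 8.676)
t=0.015: state=(3.206, 4.555, 8.633)
continuing one RK4 step at a time; state shown every 10 steps (Δt=0.05):
t=0.050: state=(3.619, 4.659, 8.390)
t=0.100: state=(4.075, 4.889, 8.204)
t=0.150: state=(4.455, 5.177, 8.187)
t=0.200: state=(4.804, 5.482, 8.321)
t=0.250: state=(5.132, 5.763, 8.593)
t=0.300: state=(5.429, 5.979, 8.975)
t=0.350: state=(5.674, 6.097, 9.428)
t=0.400: state=(5.844, 6.093, 9.899)
t=0.450: state=(5.918, 5.965, 10.326)
t=0.500: state=(5.890, 5.734, 10.656)
t=0.550: state=(5.767, 5.438, 10.851)
t=0.600: state=(5.570, 5.124, 10.896)
t=0.650: state=(5.332, 4.834, 10.804)
t=0.700: state=(5.084, 4.598, 10.601)
t=0.750: state=(4.855, 4.433, 10.324)
t=0.800: state=(4.667, 4.342, 10.010)
t=0.850: state=(4.533, 4.324, 9.689)
t=0.900: state=(4.458, 4.370, 9.391)
t=0.950: state=(4.443, 4.471, 9.137)
t=1.000: state=(4.484, 4.618, 8.944)
t=1.050: state=(4.574, 4.797, 8.824)
t=1.100: state=(4.704, 4.995, 8.785)
t=1.150: state=(4.862, 5.197, 8.829)
t=1.200: state=(5.034, 5.384, 8.953)
t=1.250: state=(5.206, 5.537, 9.145)
t=1.275: state=(5.286, 5.596, 9.261)

(x, y, z) = (5.286, 5.596, 9.261)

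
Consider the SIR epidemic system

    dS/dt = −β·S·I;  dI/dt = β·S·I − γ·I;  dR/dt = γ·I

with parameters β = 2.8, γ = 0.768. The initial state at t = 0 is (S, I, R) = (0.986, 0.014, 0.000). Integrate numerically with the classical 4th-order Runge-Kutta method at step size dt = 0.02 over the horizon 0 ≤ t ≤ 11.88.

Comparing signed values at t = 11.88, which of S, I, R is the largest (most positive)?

t=0.000: state=(0.986, 0.014, 0.000)
step 1 (dt=0.02): k1=(-0.039, 0.028, 0.011), k2=(-0.039, 0.028, 0.011), k3=(-0.039, 0.028, 0.011), k4=(-0.040, 0.029, 0.011); state += dt/6·(k1+2k2+2k3+k4)
t=0.020: state=(0.985, 0.015, 0.000)
t=0.040: state=(0.984, 0.015, 0.000)
t=0.060: state=(0.984, 0.016, 0.001)
continuing one RK4 step at a time; state shown every 25 steps (Δt=0.5):
t=0.500: state=(0.954, 0.037, 0.009)
t=1.000: state=(0.876, 0.092, 0.033)
t=1.500: state=(0.721, 0.193, 0.086)
t=2.000: state=(0.505, 0.311, 0.183)
t=2.500: state=(0.310, 0.373, 0.317)
t=3.000: state=(0.185, 0.356, 0.459)
t=3.500: state=(0.117, 0.298, 0.585)
t=4.000: state=(0.081, 0.232, 0.687)
t=4.500: state=(0.061, 0.174, 0.765)
t=5.000: state=(0.049, 0.128, 0.823)
t=5.500: state=(0.042, 0.093, 0.865)
t=6.000: state=(0.038, 0.067, 0.895)
t=6.500: state=(0.035, 0.048, 0.917)
t=7.000: state=(0.033, 0.034, 0.933)
t=7.500: state=(0.032, 0.024, 0.944)
t=8.000: state=(0.031, 0.017, 0.952)
t=8.500: state=(0.030, 0.012, 0.958)
t=9.000: state=(0.030, 0.009, 0.962)
t=9.500: state=(0.029, 0.006, 0.964)
t=10.000: state=(0.029, 0.004, 0.967)
t=10.500: state=(0.029, 0.003, 0.968)
t=11.000: state=(0.029, 0.002, 0.969)
t=11.500: state=(0.029, 0.002, 0.970)
t=11.880: state=(0.029, 0.001, 0.970)
compare at T: S=0.029, I=0.001, R=0.970

largest component: R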